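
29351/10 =29351/10  =  2935.10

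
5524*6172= 34094128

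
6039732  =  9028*669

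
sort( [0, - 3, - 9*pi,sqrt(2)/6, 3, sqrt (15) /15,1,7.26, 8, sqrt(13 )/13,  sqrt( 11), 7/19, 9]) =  [ - 9*pi, - 3,0, sqrt(2)/6, sqrt(15)/15, sqrt( 13 ) /13, 7/19, 1, 3, sqrt(11),7.26, 8, 9]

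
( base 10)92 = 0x5c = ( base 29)35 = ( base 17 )57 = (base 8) 134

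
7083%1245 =858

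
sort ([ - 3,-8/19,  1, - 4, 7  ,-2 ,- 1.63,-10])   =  [ - 10,-4,-3, - 2 , - 1.63, -8/19, 1, 7]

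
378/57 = 6 + 12/19 = 6.63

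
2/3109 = 2/3109 = 0.00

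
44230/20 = 2211 + 1/2= 2211.50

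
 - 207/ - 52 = 3 + 51/52   =  3.98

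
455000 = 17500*26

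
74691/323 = 74691/323 = 231.24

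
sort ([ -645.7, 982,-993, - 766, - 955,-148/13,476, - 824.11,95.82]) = [-993, - 955,-824.11,-766, - 645.7,  -  148/13, 95.82, 476,  982 ]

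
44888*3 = 134664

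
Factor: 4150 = 2^1*5^2*83^1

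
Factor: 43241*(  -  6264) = -270861624 = -  2^3*3^3*11^1 *29^1* 3931^1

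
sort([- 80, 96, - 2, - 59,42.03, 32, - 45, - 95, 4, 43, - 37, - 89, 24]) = [ - 95, - 89,  -  80, - 59, - 45,-37, - 2, 4,24, 32,42.03, 43 , 96]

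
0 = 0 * 98431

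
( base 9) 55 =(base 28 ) 1M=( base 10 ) 50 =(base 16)32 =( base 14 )38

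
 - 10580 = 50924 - 61504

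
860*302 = 259720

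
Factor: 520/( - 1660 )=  -2^1 * 13^1 * 83^( - 1) =- 26/83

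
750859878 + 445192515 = 1196052393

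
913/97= 9 + 40/97= 9.41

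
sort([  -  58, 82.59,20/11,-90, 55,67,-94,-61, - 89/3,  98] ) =[-94,-90, - 61,-58,-89/3,  20/11,55,67,82.59,98]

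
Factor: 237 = 3^1 * 79^1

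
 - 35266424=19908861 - 55175285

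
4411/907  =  4411/907=4.86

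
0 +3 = 3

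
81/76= 81/76 =1.07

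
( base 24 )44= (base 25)40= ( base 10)100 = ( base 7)202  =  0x64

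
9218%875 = 468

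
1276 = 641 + 635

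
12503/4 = 3125+3/4 =3125.75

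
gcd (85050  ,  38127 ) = 3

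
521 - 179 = 342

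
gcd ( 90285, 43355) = 65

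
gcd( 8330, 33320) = 8330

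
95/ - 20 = -5+1/4 = -4.75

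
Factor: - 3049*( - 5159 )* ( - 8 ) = - 125838328= - 2^3*7^1*11^1*67^1*3049^1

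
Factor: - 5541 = -3^1*1847^1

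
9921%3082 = 675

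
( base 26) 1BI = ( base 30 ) 12k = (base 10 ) 980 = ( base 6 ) 4312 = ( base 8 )1724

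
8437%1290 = 697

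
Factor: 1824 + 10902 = 12726 = 2^1*3^2*7^1*101^1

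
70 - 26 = 44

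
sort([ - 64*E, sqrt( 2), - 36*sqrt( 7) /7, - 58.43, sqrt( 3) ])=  [ - 64*E,-58.43, - 36*sqrt( 7) /7 , sqrt( 2 ), sqrt( 3) ] 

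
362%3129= 362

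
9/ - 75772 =-9/75772= - 0.00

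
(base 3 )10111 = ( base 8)136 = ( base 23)42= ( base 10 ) 94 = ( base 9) 114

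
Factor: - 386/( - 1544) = 2^(- 2) = 1/4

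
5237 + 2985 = 8222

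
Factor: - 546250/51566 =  - 5^4 * 59^ ( - 1) = - 625/59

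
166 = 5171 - 5005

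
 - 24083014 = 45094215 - 69177229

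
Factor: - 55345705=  - 5^1*23^1*113^1*4259^1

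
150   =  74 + 76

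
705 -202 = 503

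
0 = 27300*0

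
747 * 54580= 40771260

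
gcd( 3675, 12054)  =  147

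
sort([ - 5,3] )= [ - 5,3]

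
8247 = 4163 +4084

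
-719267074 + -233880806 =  - 953147880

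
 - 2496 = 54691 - 57187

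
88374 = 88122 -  - 252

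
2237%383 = 322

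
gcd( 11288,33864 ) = 11288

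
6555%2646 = 1263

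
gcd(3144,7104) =24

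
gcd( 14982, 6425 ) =1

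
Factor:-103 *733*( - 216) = 16307784 = 2^3*3^3*103^1*733^1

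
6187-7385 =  - 1198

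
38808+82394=121202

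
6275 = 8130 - 1855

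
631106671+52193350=683300021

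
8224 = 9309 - 1085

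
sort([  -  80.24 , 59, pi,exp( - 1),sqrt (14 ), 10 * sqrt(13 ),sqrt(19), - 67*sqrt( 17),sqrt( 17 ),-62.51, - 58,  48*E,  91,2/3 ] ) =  [- 67*sqrt(17 ), - 80.24, - 62.51,-58,  exp(-1),2/3,pi,sqrt(14 ),sqrt(17), sqrt(19),10 * sqrt(13),59, 91,48*E ]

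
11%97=11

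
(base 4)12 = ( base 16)6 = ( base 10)6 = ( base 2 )110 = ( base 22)6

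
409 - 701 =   -  292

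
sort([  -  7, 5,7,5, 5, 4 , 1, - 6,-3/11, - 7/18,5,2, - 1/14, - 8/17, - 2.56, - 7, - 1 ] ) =[ - 7, - 7,-6, - 2.56,-1, - 8/17,-7/18,-3/11,-1/14,1, 2,4, 5, 5, 5,5, 7]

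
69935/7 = 69935/7= 9990.71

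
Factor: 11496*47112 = 541599552 = 2^6*3^2* 13^1*151^1 * 479^1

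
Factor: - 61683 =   -  3^1 * 29^1*709^1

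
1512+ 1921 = 3433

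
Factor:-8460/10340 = - 9/11= -3^2*11^(-1 )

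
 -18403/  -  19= 968 + 11/19 = 968.58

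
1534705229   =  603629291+931075938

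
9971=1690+8281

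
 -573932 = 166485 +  - 740417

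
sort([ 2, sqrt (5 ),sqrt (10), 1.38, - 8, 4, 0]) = [  -  8, 0, 1.38,2, sqrt( 5), sqrt( 10 ), 4] 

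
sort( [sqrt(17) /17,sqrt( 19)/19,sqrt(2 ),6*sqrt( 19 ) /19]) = [sqrt ( 19 )/19, sqrt( 17 )/17, 6* sqrt (19 )/19, sqrt (2 )]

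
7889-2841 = 5048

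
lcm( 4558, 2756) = 118508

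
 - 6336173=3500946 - 9837119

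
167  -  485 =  - 318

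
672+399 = 1071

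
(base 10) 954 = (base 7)2532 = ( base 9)1270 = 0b1110111010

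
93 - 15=78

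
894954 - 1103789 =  - 208835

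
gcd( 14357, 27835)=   293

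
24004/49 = 24004/49 = 489.88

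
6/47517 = 2/15839= 0.00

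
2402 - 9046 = -6644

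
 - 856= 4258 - 5114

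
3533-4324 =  - 791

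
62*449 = 27838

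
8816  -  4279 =4537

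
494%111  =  50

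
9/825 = 3/275 = 0.01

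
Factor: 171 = 3^2*19^1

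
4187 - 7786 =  - 3599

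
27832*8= 222656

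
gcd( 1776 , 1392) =48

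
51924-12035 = 39889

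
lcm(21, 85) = 1785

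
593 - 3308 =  - 2715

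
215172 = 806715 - 591543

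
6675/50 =133  +  1/2 = 133.50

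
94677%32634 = 29409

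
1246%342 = 220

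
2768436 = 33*83892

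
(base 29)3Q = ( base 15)78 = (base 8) 161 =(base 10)113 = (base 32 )3h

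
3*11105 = 33315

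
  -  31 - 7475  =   - 7506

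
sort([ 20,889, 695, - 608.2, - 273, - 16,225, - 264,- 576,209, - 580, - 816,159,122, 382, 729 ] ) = [ - 816, - 608.2, - 580, - 576, - 273,-264, - 16,20,122, 159,209,  225,382, 695,729,889]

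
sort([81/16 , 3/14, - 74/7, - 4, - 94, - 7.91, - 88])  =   [ - 94, - 88, - 74/7, - 7.91, - 4, 3/14, 81/16]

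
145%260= 145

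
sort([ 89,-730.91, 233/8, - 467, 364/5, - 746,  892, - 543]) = [ -746, - 730.91, -543 , - 467,233/8, 364/5, 89,892]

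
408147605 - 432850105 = - 24702500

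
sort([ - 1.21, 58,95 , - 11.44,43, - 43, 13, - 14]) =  [- 43, - 14, - 11.44, - 1.21,13,43,58,95] 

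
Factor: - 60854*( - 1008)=2^5*3^2*7^1*30427^1 = 61340832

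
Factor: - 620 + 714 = 2^1 * 47^1 = 94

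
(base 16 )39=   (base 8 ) 71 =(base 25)27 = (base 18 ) 33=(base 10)57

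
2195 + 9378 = 11573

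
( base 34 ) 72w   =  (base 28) acg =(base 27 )b6b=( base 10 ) 8192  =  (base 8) 20000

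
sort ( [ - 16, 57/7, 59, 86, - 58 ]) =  [ - 58,  -  16, 57/7, 59, 86]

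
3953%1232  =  257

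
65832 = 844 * 78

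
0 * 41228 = 0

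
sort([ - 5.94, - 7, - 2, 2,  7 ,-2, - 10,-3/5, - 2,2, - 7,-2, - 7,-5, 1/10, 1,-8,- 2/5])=[ - 10,  -  8 , -7, - 7,-7, - 5.94,-5, - 2,-2, - 2,-2,  -  3/5, -2/5,1/10,  1, 2 , 2, 7]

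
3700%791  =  536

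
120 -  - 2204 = 2324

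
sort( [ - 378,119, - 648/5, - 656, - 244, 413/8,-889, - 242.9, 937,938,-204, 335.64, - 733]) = [ - 889, - 733,-656, - 378, - 244 , - 242.9, - 204, - 648/5, 413/8, 119,335.64,937,938 ]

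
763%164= 107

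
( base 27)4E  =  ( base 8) 172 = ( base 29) 46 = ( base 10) 122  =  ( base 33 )3N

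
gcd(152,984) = 8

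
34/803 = 34/803 = 0.04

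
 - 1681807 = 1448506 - 3130313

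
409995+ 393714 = 803709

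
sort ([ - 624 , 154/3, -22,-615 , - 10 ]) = [ - 624,  -  615, - 22, - 10,154/3]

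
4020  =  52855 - 48835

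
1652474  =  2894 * 571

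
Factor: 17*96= 1632 = 2^5 * 3^1*17^1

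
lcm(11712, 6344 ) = 152256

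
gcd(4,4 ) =4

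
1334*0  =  0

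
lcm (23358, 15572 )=46716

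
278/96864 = 139/48432 = 0.00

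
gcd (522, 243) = 9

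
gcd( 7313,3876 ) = 1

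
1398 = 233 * 6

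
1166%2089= 1166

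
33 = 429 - 396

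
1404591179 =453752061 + 950839118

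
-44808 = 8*(-5601)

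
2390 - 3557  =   - 1167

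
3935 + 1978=5913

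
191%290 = 191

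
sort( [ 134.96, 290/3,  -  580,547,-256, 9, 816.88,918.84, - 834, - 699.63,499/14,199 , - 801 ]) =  [-834, - 801, - 699.63, - 580,-256,9,  499/14,290/3, 134.96, 199 , 547, 816.88,918.84]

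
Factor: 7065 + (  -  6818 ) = 247 = 13^1*19^1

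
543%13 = 10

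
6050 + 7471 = 13521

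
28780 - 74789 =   -  46009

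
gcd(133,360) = 1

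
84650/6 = 42325/3 = 14108.33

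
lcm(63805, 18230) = 127610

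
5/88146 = 5/88146 = 0.00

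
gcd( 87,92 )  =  1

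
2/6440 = 1/3220 = 0.00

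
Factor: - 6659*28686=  - 2^1 * 3^1*7^1*683^1 * 6659^1 = - 191020074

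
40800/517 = 78 +474/517 = 78.92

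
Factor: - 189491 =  - 189491^1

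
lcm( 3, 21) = 21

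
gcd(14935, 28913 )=29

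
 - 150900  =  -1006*150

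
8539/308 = 8539/308 = 27.72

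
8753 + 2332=11085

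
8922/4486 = 4461/2243 = 1.99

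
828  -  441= 387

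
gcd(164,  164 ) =164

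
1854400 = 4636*400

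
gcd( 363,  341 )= 11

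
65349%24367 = 16615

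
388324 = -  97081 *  (  -  4) 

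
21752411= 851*25561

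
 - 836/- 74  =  418/37 = 11.30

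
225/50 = 4+ 1/2 = 4.50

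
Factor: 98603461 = 11^1*23^1 *113^1*3449^1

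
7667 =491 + 7176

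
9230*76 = 701480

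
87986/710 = 43993/355 = 123.92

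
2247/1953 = 107/93=1.15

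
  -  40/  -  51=40/51  =  0.78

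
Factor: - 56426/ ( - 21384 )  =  2^(-2)*3^(-5 )*11^( - 1 )*89^1*317^1 = 28213/10692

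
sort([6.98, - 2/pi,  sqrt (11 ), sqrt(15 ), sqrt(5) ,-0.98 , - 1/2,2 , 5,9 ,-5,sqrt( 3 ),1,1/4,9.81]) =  [  -  5, -0.98,-2/pi, - 1/2,1/4,1,sqrt(3 ),2, sqrt(5 ), sqrt (11 ),sqrt(15 ),5,6.98,9,9.81 ] 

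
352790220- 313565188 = 39225032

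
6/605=6/605=0.01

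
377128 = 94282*4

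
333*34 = 11322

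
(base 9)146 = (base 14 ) 8b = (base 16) 7b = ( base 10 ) 123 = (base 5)443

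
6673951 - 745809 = 5928142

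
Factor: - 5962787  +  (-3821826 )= -9784613 = -37^1*67^1*3947^1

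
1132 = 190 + 942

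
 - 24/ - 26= 12/13 =0.92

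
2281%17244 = 2281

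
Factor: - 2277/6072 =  - 2^( - 3 )*3^1 = - 3/8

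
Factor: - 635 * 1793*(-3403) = 3874502665= 5^1*11^1*41^1* 83^1*127^1*163^1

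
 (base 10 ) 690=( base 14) 374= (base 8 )1262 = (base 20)1ea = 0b1010110010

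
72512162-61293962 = 11218200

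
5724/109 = 5724/109= 52.51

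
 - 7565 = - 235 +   -  7330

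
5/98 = 5/98 = 0.05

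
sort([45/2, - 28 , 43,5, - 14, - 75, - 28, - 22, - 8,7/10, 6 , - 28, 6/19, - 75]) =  [ - 75, - 75,- 28, - 28 , - 28, - 22, - 14, - 8 , 6/19,7/10,5,6,  45/2,43]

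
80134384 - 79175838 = 958546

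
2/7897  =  2/7897= 0.00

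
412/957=412/957  =  0.43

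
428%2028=428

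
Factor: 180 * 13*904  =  2^5 * 3^2 * 5^1 * 13^1 * 113^1 = 2115360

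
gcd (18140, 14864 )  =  4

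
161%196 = 161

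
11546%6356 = 5190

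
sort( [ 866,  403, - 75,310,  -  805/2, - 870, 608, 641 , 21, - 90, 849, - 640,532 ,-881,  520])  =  [ - 881, - 870, - 640, - 805/2, - 90,  -  75, 21,310, 403,  520 , 532,608,641, 849,  866] 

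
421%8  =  5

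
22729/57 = 398+43/57 = 398.75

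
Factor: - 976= - 2^4*61^1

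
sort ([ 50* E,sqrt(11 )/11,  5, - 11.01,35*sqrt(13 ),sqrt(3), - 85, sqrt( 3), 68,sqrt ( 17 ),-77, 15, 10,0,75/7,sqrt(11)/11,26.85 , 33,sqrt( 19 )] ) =[ - 85,-77,-11.01,0, sqrt(11) /11,sqrt(11) /11,sqrt( 3 ), sqrt(3 ),sqrt(17 ),sqrt(19 ),5, 10,75/7,15,26.85 , 33,68, 35*sqrt( 13), 50*E]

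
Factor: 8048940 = 2^2 * 3^1* 5^1*163^1*823^1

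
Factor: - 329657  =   - 329657^1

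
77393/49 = 1579 + 22/49=1579.45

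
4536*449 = 2036664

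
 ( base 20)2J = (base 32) 1R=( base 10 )59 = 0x3b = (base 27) 25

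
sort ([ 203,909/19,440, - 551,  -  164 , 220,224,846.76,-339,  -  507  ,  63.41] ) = [ - 551 , - 507,- 339, - 164,909/19 , 63.41, 203,220, 224,440 , 846.76 ]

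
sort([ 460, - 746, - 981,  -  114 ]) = [ - 981, - 746 ,-114, 460]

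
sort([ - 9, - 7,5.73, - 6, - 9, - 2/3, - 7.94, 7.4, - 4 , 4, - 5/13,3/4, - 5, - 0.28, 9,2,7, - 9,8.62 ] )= [-9,  -  9,- 9,  -  7.94, - 7, - 6,  -  5, - 4, - 2/3, - 5/13,  -  0.28, 3/4,2,4,5.73,7,7.4,8.62,9]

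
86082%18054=13866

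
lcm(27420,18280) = 54840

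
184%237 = 184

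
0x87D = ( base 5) 32143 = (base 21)4ja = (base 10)2173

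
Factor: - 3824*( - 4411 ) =16867664 = 2^4*11^1*239^1*401^1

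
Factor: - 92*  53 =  - 4876  =  -2^2*23^1*53^1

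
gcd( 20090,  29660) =10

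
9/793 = 9/793 = 0.01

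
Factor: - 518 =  -2^1*7^1*37^1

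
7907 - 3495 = 4412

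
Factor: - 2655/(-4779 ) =3^(  -  2)*5^1 =5/9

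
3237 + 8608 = 11845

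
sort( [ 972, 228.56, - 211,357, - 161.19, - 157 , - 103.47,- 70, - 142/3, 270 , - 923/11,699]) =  [-211, - 161.19, - 157, - 103.47, - 923/11, - 70 ,  -  142/3,228.56, 270, 357,699,972 ]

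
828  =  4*207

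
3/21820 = 3/21820= 0.00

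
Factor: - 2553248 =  - 2^5* 73^1*1093^1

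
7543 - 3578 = 3965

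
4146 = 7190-3044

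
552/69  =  8 = 8.00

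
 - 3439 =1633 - 5072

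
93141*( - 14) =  - 1303974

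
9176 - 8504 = 672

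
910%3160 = 910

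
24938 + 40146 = 65084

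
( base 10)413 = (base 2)110011101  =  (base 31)DA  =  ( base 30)DN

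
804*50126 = 40301304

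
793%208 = 169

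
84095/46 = 84095/46   =  1828.15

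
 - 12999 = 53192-66191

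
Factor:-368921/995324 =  - 2^(  -  2 )* 7^2*11^( - 1 )* 7529^1* 22621^( -1)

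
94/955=94/955= 0.10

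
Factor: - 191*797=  - 191^1*797^1 = -152227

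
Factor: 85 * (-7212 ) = -2^2  *3^1*5^1* 17^1*601^1= - 613020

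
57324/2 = 28662 = 28662.00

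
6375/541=11+424/541 = 11.78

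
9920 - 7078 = 2842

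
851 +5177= 6028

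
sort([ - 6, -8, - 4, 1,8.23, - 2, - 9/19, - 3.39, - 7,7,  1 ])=[ - 8, - 7, - 6, - 4,-3.39,-2, - 9/19, 1 , 1, 7,8.23 ]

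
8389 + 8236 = 16625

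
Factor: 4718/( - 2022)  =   - 3^(-1)*7^1 = - 7/3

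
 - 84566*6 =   -  507396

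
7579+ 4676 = 12255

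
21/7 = 3 = 3.00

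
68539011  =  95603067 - 27064056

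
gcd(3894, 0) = 3894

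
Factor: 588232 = 2^3*73529^1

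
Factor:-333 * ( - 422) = 140526 = 2^1*3^2*37^1*211^1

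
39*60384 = 2354976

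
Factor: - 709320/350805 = - 184/91  =  -2^3*7^( - 1 ) *13^(-1 )*23^1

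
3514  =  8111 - 4597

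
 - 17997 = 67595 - 85592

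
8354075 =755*11065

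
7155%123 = 21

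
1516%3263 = 1516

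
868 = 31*28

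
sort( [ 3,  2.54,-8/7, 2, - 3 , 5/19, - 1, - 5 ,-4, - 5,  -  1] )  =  [  -  5,-5,  -  4, - 3,  -  8/7,-1, - 1,  5/19, 2,2.54,3]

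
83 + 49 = 132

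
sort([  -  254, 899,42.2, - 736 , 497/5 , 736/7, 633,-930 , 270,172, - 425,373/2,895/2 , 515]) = [ - 930,-736 , - 425,  -  254, 42.2,497/5,736/7, 172,373/2,270, 895/2, 515, 633,899] 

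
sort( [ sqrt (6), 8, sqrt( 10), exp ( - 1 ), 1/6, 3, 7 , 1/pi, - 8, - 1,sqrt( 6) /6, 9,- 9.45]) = [- 9.45, - 8, - 1, 1/6  ,  1/pi, exp( - 1), sqrt (6)/6, sqrt( 6) , 3,sqrt(10),7 , 8, 9]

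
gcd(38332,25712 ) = 4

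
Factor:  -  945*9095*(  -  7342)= 2^1 * 3^3*5^2*7^1 * 17^1*107^1*3671^1 =63102838050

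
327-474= - 147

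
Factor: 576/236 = 144/59  =  2^4 *3^2 * 59^( - 1 ) 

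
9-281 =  - 272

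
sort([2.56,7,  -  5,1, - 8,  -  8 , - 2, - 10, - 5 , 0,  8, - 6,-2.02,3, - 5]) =[ - 10, - 8 , - 8, - 6, -5, - 5, - 5 , - 2.02  , - 2,0, 1, 2.56,3,7,8]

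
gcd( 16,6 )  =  2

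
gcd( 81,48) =3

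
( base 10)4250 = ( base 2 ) 1000010011010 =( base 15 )13d5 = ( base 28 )5BM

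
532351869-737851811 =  - 205499942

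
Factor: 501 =3^1*167^1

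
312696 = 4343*72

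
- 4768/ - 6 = 794 + 2/3 = 794.67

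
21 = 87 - 66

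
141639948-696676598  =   - 555036650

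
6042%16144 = 6042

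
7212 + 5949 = 13161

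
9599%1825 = 474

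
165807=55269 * 3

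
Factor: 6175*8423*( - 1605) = -83479300125 = - 3^1*5^3*13^1*19^1*107^1*  8423^1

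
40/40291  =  40/40291 = 0.00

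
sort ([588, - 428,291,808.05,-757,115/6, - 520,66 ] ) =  [  -  757,  -  520, - 428,115/6,66,291,588,808.05]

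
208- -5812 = 6020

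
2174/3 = 724 + 2/3 = 724.67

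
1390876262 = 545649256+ 845227006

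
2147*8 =17176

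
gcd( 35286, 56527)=1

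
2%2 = 0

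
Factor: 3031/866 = 2^( - 1 )*7^1 = 7/2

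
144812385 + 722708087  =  867520472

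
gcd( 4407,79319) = 1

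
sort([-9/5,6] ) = [ - 9/5, 6]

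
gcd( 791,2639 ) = 7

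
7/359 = 7/359= 0.02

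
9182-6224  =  2958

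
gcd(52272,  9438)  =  726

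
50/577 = 50/577= 0.09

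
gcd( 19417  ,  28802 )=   1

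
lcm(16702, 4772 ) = 33404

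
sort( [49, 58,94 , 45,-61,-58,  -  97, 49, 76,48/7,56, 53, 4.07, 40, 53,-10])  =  [-97,-61, - 58,  -  10,4.07, 48/7 , 40, 45, 49,49 , 53,  53,56,58, 76, 94] 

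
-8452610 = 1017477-9470087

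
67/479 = 67/479 =0.14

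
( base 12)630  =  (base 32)S4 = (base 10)900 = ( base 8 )1604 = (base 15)400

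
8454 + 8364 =16818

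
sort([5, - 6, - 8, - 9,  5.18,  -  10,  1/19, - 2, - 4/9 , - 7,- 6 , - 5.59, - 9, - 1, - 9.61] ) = [ - 10, - 9.61, - 9,-9 , - 8, - 7, - 6,- 6, - 5.59, - 2 , - 1, - 4/9,1/19  ,  5,5.18 ] 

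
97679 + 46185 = 143864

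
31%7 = 3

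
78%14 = 8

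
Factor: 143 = 11^1*13^1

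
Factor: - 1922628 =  - 2^2 * 3^1 * 53^1*3023^1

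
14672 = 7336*2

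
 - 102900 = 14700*( - 7 )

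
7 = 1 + 6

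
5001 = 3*1667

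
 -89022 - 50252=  - 139274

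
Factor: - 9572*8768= -2^8*137^1*2393^1 = - 83927296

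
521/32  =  521/32 = 16.28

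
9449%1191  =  1112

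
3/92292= 1/30764 = 0.00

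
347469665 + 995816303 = 1343285968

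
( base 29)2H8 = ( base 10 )2183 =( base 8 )4207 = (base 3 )2222212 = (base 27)2QN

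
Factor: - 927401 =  - 17^2*3209^1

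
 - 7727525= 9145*( - 845)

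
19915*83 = 1652945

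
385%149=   87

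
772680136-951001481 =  - 178321345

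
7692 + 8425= 16117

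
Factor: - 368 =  - 2^4 * 23^1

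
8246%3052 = 2142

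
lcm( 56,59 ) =3304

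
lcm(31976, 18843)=1055208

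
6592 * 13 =85696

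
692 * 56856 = 39344352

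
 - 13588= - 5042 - 8546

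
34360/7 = 34360/7 = 4908.57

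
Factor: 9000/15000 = 3/5 =3^1*5^( - 1) 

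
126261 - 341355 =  - 215094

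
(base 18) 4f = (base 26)39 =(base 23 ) 3I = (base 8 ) 127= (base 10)87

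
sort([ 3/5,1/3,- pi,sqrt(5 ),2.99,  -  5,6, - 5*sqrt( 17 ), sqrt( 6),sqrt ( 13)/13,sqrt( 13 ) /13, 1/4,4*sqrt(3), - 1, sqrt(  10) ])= [ - 5 * sqrt( 17),-5,-pi, - 1, 1/4, sqrt (13) /13,sqrt( 13) /13,1/3,3/5,sqrt(5), sqrt( 6), 2.99,  sqrt( 10),6, 4*sqrt (3 )]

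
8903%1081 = 255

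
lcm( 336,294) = 2352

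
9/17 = 9/17=0.53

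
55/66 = 5/6 = 0.83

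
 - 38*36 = - 1368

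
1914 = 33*58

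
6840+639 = 7479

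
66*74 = 4884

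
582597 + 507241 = 1089838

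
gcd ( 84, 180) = 12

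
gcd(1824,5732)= 4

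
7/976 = 7/976=0.01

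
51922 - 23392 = 28530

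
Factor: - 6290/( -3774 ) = 3^(- 1) * 5^1 =5/3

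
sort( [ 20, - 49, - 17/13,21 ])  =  [ - 49, - 17/13, 20,21 ] 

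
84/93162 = 14/15527 = 0.00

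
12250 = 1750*7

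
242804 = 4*60701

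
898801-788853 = 109948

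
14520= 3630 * 4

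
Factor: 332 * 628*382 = 2^5*83^1 * 157^1*191^1 =79645472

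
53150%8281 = 3464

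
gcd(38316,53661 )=93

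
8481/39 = 2827/13 =217.46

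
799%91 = 71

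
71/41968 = 71/41968 = 0.00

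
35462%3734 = 1856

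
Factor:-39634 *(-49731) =2^1*3^1 * 7^1*11^2 * 19^1*137^1*149^1 = 1971038454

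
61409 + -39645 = 21764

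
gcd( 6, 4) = 2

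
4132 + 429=4561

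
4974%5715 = 4974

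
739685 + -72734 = 666951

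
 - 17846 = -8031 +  - 9815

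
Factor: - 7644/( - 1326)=2^1*7^2* 17^(-1)  =  98/17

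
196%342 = 196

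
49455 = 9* 5495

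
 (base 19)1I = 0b100101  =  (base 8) 45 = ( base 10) 37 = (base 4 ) 211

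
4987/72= 4987/72 = 69.26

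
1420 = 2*710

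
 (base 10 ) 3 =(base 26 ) 3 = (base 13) 3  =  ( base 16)3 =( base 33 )3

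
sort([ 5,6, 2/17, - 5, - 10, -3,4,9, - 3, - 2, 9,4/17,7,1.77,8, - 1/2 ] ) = [ - 10,-5,-3, - 3, - 2, - 1/2, 2/17,  4/17 , 1.77,4, 5,6 , 7,8,9, 9 ] 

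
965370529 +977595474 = 1942966003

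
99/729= 11/81 =0.14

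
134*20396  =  2733064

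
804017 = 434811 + 369206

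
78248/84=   19562/21 =931.52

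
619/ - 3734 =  - 619/3734 = - 0.17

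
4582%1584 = 1414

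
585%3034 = 585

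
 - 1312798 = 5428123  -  6740921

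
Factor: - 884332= - 2^2*221083^1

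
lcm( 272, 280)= 9520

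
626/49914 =313/24957 = 0.01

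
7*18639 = 130473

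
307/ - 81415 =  - 1 + 81108/81415  =  - 0.00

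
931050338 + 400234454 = 1331284792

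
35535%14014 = 7507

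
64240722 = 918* 69979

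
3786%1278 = 1230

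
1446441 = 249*5809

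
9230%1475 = 380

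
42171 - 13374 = 28797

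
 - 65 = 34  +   - 99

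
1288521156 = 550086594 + 738434562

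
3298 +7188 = 10486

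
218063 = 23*9481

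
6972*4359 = 30390948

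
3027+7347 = 10374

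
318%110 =98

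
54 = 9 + 45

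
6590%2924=742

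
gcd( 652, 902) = 2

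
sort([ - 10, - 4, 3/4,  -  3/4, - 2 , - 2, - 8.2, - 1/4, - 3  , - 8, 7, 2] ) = [- 10, - 8.2 , - 8, - 4,  -  3, - 2, - 2, - 3/4 , - 1/4,3/4,2, 7 ] 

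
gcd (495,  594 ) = 99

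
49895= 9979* 5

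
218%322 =218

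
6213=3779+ 2434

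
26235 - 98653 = -72418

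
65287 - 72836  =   - 7549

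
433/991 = 433/991 =0.44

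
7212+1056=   8268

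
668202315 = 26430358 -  - 641771957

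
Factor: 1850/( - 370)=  -5=-  5^1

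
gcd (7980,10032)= 228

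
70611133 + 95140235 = 165751368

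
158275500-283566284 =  -125290784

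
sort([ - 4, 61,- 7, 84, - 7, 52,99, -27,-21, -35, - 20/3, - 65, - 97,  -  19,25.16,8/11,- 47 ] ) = [  -  97, - 65, - 47,  -  35, - 27, - 21, - 19,  -  7, - 7, -20/3,  -  4, 8/11, 25.16,52,61,84, 99 ] 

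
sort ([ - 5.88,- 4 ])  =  [- 5.88,-4 ] 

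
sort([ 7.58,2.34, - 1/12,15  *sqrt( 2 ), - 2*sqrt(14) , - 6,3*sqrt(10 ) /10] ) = [ - 2*sqrt(14), - 6 , - 1/12,3*sqrt(10)/10,2.34,7.58,  15*sqrt (2 )] 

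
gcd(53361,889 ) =7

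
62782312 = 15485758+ 47296554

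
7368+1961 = 9329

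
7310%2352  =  254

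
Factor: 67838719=13^1*47^1*111029^1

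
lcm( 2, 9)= 18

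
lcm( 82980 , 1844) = 82980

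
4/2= 2 = 2.00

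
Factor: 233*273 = 63609 =3^1 * 7^1 * 13^1*233^1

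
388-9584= - 9196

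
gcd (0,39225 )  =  39225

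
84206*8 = 673648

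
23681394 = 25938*913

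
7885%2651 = 2583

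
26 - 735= - 709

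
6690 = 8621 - 1931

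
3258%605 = 233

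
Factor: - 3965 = -5^1*13^1*61^1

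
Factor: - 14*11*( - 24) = 3696  =  2^4* 3^1 * 7^1 * 11^1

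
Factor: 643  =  643^1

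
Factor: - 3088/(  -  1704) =386/213=2^1*3^ ( - 1)*71^( - 1)*193^1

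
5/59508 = 5/59508 = 0.00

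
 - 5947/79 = -76 + 57/79=- 75.28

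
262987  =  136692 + 126295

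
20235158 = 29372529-9137371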